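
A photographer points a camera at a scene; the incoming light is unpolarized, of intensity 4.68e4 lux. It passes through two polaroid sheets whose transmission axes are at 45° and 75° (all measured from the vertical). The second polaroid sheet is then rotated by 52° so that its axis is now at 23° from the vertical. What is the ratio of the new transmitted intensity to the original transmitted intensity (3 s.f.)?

Before rotation:
Unpolarized light through the first polarizer → I₁ = ½ I₀, now polarized at 45°.
I₂ = I₁ cos²(75° − 45°) = 0.5 I₀ · cos²(30°) = 0.375 I₀.
After rotation:
Unpolarized light through the first polarizer → I₁ = ½ I₀, now polarized at 45°.
I₂ = I₁ cos²(23° − 45°) = 0.5 I₀ · cos²(22°) = 0.4298 I₀.
Ratio = 0.4298 / 0.375 = 1.146.

I_new/I_old ≈ 1.15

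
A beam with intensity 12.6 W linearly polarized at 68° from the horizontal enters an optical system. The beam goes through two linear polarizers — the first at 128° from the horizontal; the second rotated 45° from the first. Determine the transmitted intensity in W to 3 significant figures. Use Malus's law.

By Malus's law, I₁ = 12.6 W · cos²(60°) = 3.15 W.
I₂ = I₁ · cos²(45°) = 3.15 · 0.5 = 1.575 W.

I ≈ 1.58 W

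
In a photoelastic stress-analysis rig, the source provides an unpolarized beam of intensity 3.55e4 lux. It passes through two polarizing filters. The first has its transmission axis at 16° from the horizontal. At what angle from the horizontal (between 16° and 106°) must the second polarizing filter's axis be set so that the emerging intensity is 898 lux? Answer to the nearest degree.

Unpolarized light through the first polarizer → I₁ = ½ I₀, now polarized at 16°.
Target fraction: 898 / 3.55e4 lux = 0.0253 of I₀.
Need I₂/I₀ = 0.0253, so cos²(θ − 16°) = 0.0253 / 0.5 = 0.05059.
θ − 16° = arccos(√0.05059) = 77.0°, giving θ ≈ 16 + 77.0 = 93.0°.

θ ≈ 93°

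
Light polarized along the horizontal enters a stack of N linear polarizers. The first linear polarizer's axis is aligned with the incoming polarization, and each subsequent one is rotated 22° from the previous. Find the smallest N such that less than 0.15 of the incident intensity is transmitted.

N = 14

First polarizer is aligned with the polarization: full transmission.
Each further stage multiplies by cos²(22°) = 0.8597.
After N polarizers: T = 0.8597^(N−1). Require T < 0.15 ⇒ N−1 > ln(0.15)/ln(0.8597) = 12.55, so N−1 ≥ 13 and N = 14.
Check: N=14 gives T = 0.1401 < 0.15; N=13 gives T = 0.1629.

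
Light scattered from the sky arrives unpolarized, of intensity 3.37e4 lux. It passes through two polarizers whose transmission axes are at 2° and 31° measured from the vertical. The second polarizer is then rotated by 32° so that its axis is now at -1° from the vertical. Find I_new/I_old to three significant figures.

I_new/I_old ≈ 1.30

Before rotation:
Unpolarized light through the first polarizer → I₁ = ½ I₀, now polarized at 2°.
I₂ = I₁ cos²(31° − 2°) = 0.5 I₀ · cos²(29°) = 0.3825 I₀.
After rotation:
Unpolarized light through the first polarizer → I₁ = ½ I₀, now polarized at 2°.
I₂ = I₁ cos²(-1° − 2°) = 0.5 I₀ · cos²(3°) = 0.4986 I₀.
Ratio = 0.4986 / 0.3825 = 1.304.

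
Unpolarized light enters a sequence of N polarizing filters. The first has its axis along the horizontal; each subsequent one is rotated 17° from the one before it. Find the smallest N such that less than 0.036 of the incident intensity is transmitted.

N = 31

First polarizer halves the unpolarized light: factor 1/2.
Each further stage multiplies by cos²(17°) = 0.9145.
After N polarizers: T = 0.5·0.9145^(N−1). Require T < 0.036 ⇒ N−1 > ln(0.036/0.5)/ln(0.9145) = 29.44, so N−1 ≥ 30 and N = 31.
Check: N=31 gives T = 0.03426 < 0.036; N=30 gives T = 0.03746.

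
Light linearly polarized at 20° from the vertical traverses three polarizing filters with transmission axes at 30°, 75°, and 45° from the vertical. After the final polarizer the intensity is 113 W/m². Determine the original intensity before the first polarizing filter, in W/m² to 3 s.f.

I₀ ≈ 311 W/m²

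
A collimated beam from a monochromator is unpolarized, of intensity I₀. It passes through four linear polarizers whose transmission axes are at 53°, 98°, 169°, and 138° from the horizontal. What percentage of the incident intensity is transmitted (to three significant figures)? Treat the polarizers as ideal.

≈ 1.95%

Unpolarized light through the first polarizer → I₁ = ½ I₀, now polarized at 53°.
I₂ = I₁ cos²(98° − 53°) = 0.5 I₀ · cos²(45°) = 0.25 I₀.
I₃ = I₂ cos²(169° − 98°) = 0.25 I₀ · cos²(71°) = 0.0265 I₀.
I₄ = I₃ cos²(138° − 169°) = 0.0265 I₀ · cos²(31°) = 0.01947 I₀.
That is 1.947% of the incident intensity.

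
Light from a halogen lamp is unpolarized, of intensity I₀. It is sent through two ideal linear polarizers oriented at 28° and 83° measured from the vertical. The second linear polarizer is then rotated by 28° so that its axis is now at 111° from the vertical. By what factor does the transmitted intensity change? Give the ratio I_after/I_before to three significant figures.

I_new/I_old ≈ 0.0451

Before rotation:
Unpolarized light through the first polarizer → I₁ = ½ I₀, now polarized at 28°.
I₂ = I₁ cos²(83° − 28°) = 0.5 I₀ · cos²(55°) = 0.1645 I₀.
After rotation:
Unpolarized light through the first polarizer → I₁ = ½ I₀, now polarized at 28°.
I₂ = I₁ cos²(111° − 28°) = 0.5 I₀ · cos²(83°) = 0.007426 I₀.
Ratio = 0.007426 / 0.1645 = 0.04514.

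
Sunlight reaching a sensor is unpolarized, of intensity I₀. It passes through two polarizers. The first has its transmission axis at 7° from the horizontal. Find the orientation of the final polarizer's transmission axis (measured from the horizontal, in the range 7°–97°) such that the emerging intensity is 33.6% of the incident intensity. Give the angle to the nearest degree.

θ ≈ 42°

Unpolarized light through the first polarizer → I₁ = ½ I₀, now polarized at 7°.
Need I₂/I₀ = 0.336, so cos²(θ − 7°) = 0.336 / 0.5 = 0.672.
θ − 7° = arccos(√0.672) = 34.9°, giving θ ≈ 7 + 34.9 = 41.9°.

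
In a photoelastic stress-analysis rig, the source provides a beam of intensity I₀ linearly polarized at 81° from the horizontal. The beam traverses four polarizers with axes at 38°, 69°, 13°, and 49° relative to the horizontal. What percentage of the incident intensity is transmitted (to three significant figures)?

≈ 8.04%

I₁ = I₀ cos²(38° − 81°) = I₀ cos²(43°) = 0.5349 I₀.
I₂ = I₁ cos²(69° − 38°) = 0.5349 I₀ · cos²(31°) = 0.393 I₀.
I₃ = I₂ cos²(13° − 69°) = 0.393 I₀ · cos²(56°) = 0.1229 I₀.
I₄ = I₃ cos²(49° − 13°) = 0.1229 I₀ · cos²(36°) = 0.08043 I₀.
That is 8.043% of the incident intensity.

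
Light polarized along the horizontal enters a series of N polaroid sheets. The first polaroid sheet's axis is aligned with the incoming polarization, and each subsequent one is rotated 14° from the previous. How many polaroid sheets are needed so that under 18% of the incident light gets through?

N = 30

First polarizer is aligned with the polarization: full transmission.
Each further stage multiplies by cos²(14°) = 0.9415.
After N polarizers: T = 0.9415^(N−1). Require T < 0.18 ⇒ N−1 > ln(0.18)/ln(0.9415) = 28.43, so N−1 ≥ 29 and N = 30.
Check: N=30 gives T = 0.174 < 0.18; N=29 gives T = 0.1848.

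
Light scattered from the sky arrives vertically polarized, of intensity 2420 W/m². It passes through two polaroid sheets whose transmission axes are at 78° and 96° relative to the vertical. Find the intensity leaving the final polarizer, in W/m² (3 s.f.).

I ≈ 94.6 W/m²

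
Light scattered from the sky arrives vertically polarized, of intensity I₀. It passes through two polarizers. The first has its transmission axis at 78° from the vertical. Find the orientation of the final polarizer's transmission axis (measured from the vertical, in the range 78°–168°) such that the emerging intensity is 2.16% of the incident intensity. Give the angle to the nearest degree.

θ ≈ 123°

By Malus's law, I₁ = I₀ cos²(78° − 0°) = I₀ cos²(78°) = 0.04323 I₀.
Need I₂/I₀ = 0.0216, so cos²(θ − 78°) = 0.0216 / 0.04323 = 0.4997.
θ − 78° = arccos(√0.4997) = 45.0°, giving θ ≈ 78 + 45.0 = 123.0°.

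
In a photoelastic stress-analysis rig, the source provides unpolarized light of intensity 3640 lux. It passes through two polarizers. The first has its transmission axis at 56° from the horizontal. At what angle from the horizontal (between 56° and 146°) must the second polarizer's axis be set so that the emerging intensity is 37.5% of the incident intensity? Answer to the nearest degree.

θ ≈ 86°

Unpolarized light through the first polarizer → I₁ = ½ I₀, now polarized at 56°.
Need I₂/I₀ = 0.375, so cos²(θ − 56°) = 0.375 / 0.5 = 0.75.
θ − 56° = arccos(√0.75) = 30.0°, giving θ ≈ 56 + 30.0 = 86.0°.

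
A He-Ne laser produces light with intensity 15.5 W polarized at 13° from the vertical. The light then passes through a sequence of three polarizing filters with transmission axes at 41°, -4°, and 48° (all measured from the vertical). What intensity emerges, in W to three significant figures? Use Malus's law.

I ≈ 2.29 W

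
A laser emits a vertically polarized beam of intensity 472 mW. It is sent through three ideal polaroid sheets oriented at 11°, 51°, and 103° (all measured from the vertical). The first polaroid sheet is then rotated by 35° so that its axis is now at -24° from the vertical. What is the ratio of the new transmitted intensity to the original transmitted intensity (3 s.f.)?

Before rotation:
I₁ = I₀ cos²(11° − 0°) = I₀ cos²(11°) = 0.9636 I₀.
I₂ = I₁ cos²(51° − 11°) = 0.9636 I₀ · cos²(40°) = 0.5655 I₀.
I₃ = I₂ cos²(103° − 51°) = 0.5655 I₀ · cos²(52°) = 0.2143 I₀.
After rotation:
I₁ = I₀ cos²(-24° − 0°) = I₀ cos²(24°) = 0.8346 I₀.
I₂ = I₁ cos²(51° + 24°) = 0.8346 I₀ · cos²(75°) = 0.05591 I₀.
I₃ = I₂ cos²(103° − 51°) = 0.05591 I₀ · cos²(52°) = 0.02119 I₀.
Ratio = 0.02119 / 0.2143 = 0.09887.

I_new/I_old ≈ 0.0989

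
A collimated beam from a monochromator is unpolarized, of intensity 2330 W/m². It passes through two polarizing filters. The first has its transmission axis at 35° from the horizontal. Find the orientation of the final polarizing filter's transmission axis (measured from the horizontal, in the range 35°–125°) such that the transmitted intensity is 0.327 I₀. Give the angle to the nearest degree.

Unpolarized light through the first polarizer → I₁ = ½ I₀, now polarized at 35°.
Need I₂/I₀ = 0.327, so cos²(θ − 35°) = 0.327 / 0.5 = 0.654.
θ − 35° = arccos(√0.654) = 36.0°, giving θ ≈ 35 + 36.0 = 71.0°.

θ ≈ 71°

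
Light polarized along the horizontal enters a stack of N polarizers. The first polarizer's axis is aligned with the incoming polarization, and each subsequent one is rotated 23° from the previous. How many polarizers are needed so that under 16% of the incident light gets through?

N = 13

First polarizer is aligned with the polarization: full transmission.
Each further stage multiplies by cos²(23°) = 0.8473.
After N polarizers: T = 0.8473^(N−1). Require T < 0.16 ⇒ N−1 > ln(0.16)/ln(0.8473) = 11.06, so N−1 ≥ 12 and N = 13.
Check: N=13 gives T = 0.137 < 0.16; N=12 gives T = 0.1616.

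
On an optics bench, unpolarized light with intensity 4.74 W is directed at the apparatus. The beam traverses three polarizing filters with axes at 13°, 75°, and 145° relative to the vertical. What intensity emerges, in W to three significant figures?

I ≈ 0.0611 W

Unpolarized light through the first polarizer → I₁ = 4.74 W/2 = 2.37 W, polarized at 13°.
I₂ = I₁ · cos²(62°) = 2.37 · 0.2204 = 0.5224 W.
I₃ = I₂ · cos²(70°) = 0.5224 · 0.117 = 0.0611 W.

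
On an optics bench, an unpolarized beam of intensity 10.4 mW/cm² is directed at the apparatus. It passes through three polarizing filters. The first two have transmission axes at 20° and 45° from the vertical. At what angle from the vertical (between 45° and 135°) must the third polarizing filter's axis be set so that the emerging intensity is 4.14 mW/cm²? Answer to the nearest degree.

Unpolarized light through the first polarizer → I₁ = ½ I₀, now polarized at 20°.
I₂ = I₁ cos²(45° − 20°) = 0.5 I₀ · cos²(25°) = 0.4107 I₀.
Target fraction: 4.14 / 10.4 mW/cm² = 0.3981 of I₀.
Need I₃/I₀ = 0.3981, so cos²(θ − 45°) = 0.3981 / 0.4107 = 0.9693.
θ − 45° = arccos(√0.9693) = 10.1°, giving θ ≈ 45 + 10.1 = 55.1°.

θ ≈ 55°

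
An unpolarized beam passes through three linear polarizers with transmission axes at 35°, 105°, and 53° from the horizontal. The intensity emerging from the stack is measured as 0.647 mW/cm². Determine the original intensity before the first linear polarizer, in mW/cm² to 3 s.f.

Unpolarized light through the first polarizer → I₁ = ½ I₀, now polarized at 35°.
I₂ = I₁ cos²(105° − 35°) = 0.5 I₀ · cos²(70°) = 0.05849 I₀.
I₃ = I₂ cos²(53° − 105°) = 0.05849 I₀ · cos²(52°) = 0.02217 I₀.
So 0.647 mW/cm² = 0.02217 I₀, giving I₀ = 0.647/0.02217 = 29.18 mW/cm².

I₀ ≈ 29.2 mW/cm²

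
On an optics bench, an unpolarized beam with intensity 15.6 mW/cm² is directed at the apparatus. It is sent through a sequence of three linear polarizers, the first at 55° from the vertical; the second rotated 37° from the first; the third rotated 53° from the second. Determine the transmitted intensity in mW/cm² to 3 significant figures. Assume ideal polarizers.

I ≈ 1.80 mW/cm²

Unpolarized light through the first polarizer → I₁ = 15.6 mW/cm²/2 = 7.8 mW/cm², polarized at 55°.
I₂ = I₁ · cos²(37°) = 7.8 · 0.6378 = 4.975 mW/cm².
I₃ = I₂ · cos²(53°) = 4.975 · 0.3622 = 1.802 mW/cm².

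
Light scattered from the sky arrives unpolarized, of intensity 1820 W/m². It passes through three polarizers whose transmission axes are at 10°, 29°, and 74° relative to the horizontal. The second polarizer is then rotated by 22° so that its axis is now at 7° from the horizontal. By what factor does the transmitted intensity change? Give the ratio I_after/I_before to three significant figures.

I_new/I_old ≈ 0.341

Before rotation:
Unpolarized light through the first polarizer → I₁ = ½ I₀, now polarized at 10°.
I₂ = I₁ cos²(29° − 10°) = 0.5 I₀ · cos²(19°) = 0.447 I₀.
I₃ = I₂ cos²(74° − 29°) = 0.447 I₀ · cos²(45°) = 0.2235 I₀.
After rotation:
Unpolarized light through the first polarizer → I₁ = ½ I₀, now polarized at 10°.
I₂ = I₁ cos²(7° − 10°) = 0.5 I₀ · cos²(3°) = 0.4986 I₀.
I₃ = I₂ cos²(74° − 7°) = 0.4986 I₀ · cos²(67°) = 0.07613 I₀.
Ratio = 0.07613 / 0.2235 = 0.3406.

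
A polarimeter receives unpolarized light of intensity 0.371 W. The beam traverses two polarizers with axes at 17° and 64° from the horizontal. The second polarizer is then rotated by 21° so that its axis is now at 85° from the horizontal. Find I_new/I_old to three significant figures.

Before rotation:
Unpolarized light through the first polarizer → I₁ = ½ I₀, now polarized at 17°.
I₂ = I₁ cos²(64° − 17°) = 0.5 I₀ · cos²(47°) = 0.2326 I₀.
After rotation:
Unpolarized light through the first polarizer → I₁ = ½ I₀, now polarized at 17°.
I₂ = I₁ cos²(85° − 17°) = 0.5 I₀ · cos²(68°) = 0.07017 I₀.
Ratio = 0.07017 / 0.2326 = 0.3017.

I_new/I_old ≈ 0.302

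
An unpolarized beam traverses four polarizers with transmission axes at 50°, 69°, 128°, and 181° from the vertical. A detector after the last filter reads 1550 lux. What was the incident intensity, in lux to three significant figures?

I₀ ≈ 3.61e4 lux

Unpolarized light through the first polarizer → I₁ = ½ I₀, now polarized at 50°.
I₂ = I₁ cos²(69° − 50°) = 0.5 I₀ · cos²(19°) = 0.447 I₀.
I₃ = I₂ cos²(128° − 69°) = 0.447 I₀ · cos²(59°) = 0.1186 I₀.
I₄ = I₃ cos²(181° − 128°) = 0.1186 I₀ · cos²(53°) = 0.04295 I₀.
So 1550 lux = 0.04295 I₀, giving I₀ = 1550/0.04295 = 3.609e+04 lux.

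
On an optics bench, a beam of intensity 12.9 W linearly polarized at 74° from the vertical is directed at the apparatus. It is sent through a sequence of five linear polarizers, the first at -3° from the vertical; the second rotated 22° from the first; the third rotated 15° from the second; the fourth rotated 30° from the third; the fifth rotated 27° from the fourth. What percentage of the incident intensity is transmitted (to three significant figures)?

≈ 2.42%

I₁ = 12.9 W · cos²(77°) = 0.6528 W.
I₂ = I₁ · cos²(22°) = 0.6528 · 0.8597 = 0.5612 W.
I₃ = I₂ · cos²(15°) = 0.5612 · 0.933 = 0.5236 W.
I₄ = I₃ · cos²(30°) = 0.5236 · 0.75 = 0.3927 W.
I₅ = I₄ · cos²(27°) = 0.3927 · 0.7939 = 0.3118 W.
That is 2.417% of the incident intensity.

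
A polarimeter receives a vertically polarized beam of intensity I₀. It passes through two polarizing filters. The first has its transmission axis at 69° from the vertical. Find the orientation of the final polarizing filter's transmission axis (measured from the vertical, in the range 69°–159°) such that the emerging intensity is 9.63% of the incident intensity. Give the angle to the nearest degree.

θ ≈ 99°

I₁ = I₀ cos²(69° − 0°) = I₀ cos²(69°) = 0.1284 I₀.
Need I₂/I₀ = 0.0963, so cos²(θ − 69°) = 0.0963 / 0.1284 = 0.7498.
θ − 69° = arccos(√0.7498) = 30.0°, giving θ ≈ 69 + 30.0 = 99.0°.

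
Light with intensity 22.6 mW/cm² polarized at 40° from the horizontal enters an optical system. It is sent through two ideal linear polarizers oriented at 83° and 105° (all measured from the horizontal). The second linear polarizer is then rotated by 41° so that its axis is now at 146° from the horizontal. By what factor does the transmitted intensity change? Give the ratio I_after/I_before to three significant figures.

Before rotation:
By Malus's law, I₁ = I₀ cos²(83° − 40°) = I₀ cos²(43°) = 0.5349 I₀.
I₂ = I₁ cos²(105° − 83°) = 0.5349 I₀ · cos²(22°) = 0.4598 I₀.
After rotation:
I₁ = I₀ cos²(83° − 40°) = I₀ cos²(43°) = 0.5349 I₀.
I₂ = I₁ cos²(146° − 83°) = 0.5349 I₀ · cos²(63°) = 0.1102 I₀.
Ratio = 0.1102 / 0.4598 = 0.2398.

I_new/I_old ≈ 0.240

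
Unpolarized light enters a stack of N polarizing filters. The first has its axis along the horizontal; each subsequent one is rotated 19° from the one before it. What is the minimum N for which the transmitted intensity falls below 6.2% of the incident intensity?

N = 20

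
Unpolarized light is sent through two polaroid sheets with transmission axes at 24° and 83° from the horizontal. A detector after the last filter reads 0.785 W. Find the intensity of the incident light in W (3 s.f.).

Unpolarized light through the first polarizer → I₁ = ½ I₀, now polarized at 24°.
I₂ = I₁ cos²(83° − 24°) = 0.5 I₀ · cos²(59°) = 0.1326 I₀.
So 0.785 W = 0.1326 I₀, giving I₀ = 0.785/0.1326 = 5.919 W.

I₀ ≈ 5.92 W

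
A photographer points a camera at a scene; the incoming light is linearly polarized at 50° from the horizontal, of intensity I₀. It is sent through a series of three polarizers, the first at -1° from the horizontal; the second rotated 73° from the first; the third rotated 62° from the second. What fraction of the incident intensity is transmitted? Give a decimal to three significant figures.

I₁ = I₀ cos²(-1° − 50°) = I₀ cos²(51°) = 0.396 I₀.
I₂ = I₁ cos²(73°) = 0.396 · 0.08548 I₀ = 0.03385 I₀.
I₃ = I₂ cos²(62°) = 0.03385 · 0.2204 I₀ = 0.007462 I₀.
Transmitted fraction = 0.007462.

≈ 0.00746 I₀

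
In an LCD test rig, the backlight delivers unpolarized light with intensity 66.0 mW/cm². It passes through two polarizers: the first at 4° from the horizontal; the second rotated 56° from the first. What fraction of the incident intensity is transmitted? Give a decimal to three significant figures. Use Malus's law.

Unpolarized light through the first polarizer → I₁ = 66.0 mW/cm²/2 = 33 mW/cm², polarized at 4°.
I₂ = I₁ · cos²(56°) = 33 · 0.3127 = 10.32 mW/cm².
Transmitted fraction = 0.1563.

I/I₀ ≈ 0.156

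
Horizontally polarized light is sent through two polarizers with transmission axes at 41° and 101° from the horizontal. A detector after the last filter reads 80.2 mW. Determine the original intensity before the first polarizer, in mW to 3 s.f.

By Malus's law, I₁ = I₀ cos²(41° − 0°) = I₀ cos²(41°) = 0.5696 I₀.
I₂ = I₁ cos²(101° − 41°) = 0.5696 I₀ · cos²(60°) = 0.1424 I₀.
So 80.2 mW = 0.1424 I₀, giving I₀ = 80.2/0.1424 = 563.2 mW.

I₀ ≈ 563 mW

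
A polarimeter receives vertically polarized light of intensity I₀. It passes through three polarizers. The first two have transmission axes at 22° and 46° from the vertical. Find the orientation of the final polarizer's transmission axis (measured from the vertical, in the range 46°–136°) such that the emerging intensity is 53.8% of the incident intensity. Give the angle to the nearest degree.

θ ≈ 76°

I₁ = I₀ cos²(22° − 0°) = I₀ cos²(22°) = 0.8597 I₀.
I₂ = I₁ cos²(46° − 22°) = 0.8597 I₀ · cos²(24°) = 0.7175 I₀.
Need I₃/I₀ = 0.538, so cos²(θ − 46°) = 0.538 / 0.7175 = 0.7499.
θ − 46° = arccos(√0.7499) = 30.0°, giving θ ≈ 46 + 30.0 = 76.0°.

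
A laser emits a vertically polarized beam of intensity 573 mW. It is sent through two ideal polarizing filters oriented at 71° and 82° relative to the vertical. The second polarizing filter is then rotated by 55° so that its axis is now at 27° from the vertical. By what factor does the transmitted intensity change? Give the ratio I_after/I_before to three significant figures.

I_new/I_old ≈ 0.537

Before rotation:
I₁ = I₀ cos²(71° − 0°) = I₀ cos²(71°) = 0.106 I₀.
I₂ = I₁ cos²(82° − 71°) = 0.106 I₀ · cos²(11°) = 0.1021 I₀.
After rotation:
I₁ = I₀ cos²(71° − 0°) = I₀ cos²(71°) = 0.106 I₀.
I₂ = I₁ cos²(27° − 71°) = 0.106 I₀ · cos²(44°) = 0.05485 I₀.
Ratio = 0.05485 / 0.1021 = 0.537.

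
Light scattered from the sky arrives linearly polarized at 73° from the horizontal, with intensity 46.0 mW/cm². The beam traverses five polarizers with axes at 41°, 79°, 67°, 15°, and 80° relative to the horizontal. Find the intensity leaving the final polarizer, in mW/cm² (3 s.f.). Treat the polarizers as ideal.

By Malus's law, I₁ = 46.0 mW/cm² · cos²(32°) = 33.08 mW/cm².
I₂ = I₁ · cos²(38°) = 33.08 · 0.621 = 20.54 mW/cm².
I₃ = I₂ · cos²(12°) = 20.54 · 0.9568 = 19.65 mW/cm².
I₄ = I₃ · cos²(52°) = 19.65 · 0.379 = 7.45 mW/cm².
I₅ = I₄ · cos²(65°) = 7.45 · 0.1786 = 1.331 mW/cm².

I ≈ 1.33 mW/cm²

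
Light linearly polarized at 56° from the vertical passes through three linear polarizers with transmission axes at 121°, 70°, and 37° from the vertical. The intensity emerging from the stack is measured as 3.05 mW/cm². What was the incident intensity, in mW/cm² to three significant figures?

I₀ ≈ 61.3 mW/cm²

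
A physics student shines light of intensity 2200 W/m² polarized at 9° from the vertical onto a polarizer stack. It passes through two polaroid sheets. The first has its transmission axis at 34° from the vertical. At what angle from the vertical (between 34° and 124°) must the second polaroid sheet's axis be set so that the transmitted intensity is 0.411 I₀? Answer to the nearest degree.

θ ≈ 79°

I₁ = I₀ cos²(34° − 9°) = I₀ cos²(25°) = 0.8214 I₀.
Need I₂/I₀ = 0.411, so cos²(θ − 34°) = 0.411 / 0.8214 = 0.5004.
θ − 34° = arccos(√0.5004) = 45.0°, giving θ ≈ 34 + 45.0 = 79.0°.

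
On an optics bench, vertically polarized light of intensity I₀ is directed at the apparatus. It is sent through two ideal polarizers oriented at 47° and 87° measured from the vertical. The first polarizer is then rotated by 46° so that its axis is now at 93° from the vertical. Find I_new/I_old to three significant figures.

I_new/I_old ≈ 0.00993

Before rotation:
By Malus's law, I₁ = I₀ cos²(47° − 0°) = I₀ cos²(47°) = 0.4651 I₀.
I₂ = I₁ cos²(87° − 47°) = 0.4651 I₀ · cos²(40°) = 0.2729 I₀.
After rotation:
I₁ = I₀ cos²(93° − 0°) = I₀ cos²(87°) = 0.002739 I₀.
I₂ = I₁ cos²(87° − 93°) = 0.002739 I₀ · cos²(6°) = 0.002709 I₀.
Ratio = 0.002709 / 0.2729 = 0.009926.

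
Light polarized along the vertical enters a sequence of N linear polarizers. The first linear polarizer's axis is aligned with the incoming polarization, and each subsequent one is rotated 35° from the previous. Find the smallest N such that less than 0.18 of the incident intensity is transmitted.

N = 6

First polarizer is aligned with the polarization: full transmission.
Each further stage multiplies by cos²(35°) = 0.671.
After N polarizers: T = 0.671^(N−1). Require T < 0.18 ⇒ N−1 > ln(0.18)/ln(0.671) = 4.30, so N−1 ≥ 5 and N = 6.
Check: N=6 gives T = 0.136 < 0.18; N=5 gives T = 0.2027.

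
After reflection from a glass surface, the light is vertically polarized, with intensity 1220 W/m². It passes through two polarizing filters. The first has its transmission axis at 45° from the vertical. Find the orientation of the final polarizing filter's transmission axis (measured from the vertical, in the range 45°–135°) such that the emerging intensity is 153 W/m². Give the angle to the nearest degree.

θ ≈ 105°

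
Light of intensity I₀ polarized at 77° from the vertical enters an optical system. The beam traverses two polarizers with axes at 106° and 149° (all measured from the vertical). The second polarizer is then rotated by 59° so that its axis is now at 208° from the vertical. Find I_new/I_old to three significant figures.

Before rotation:
I₁ = I₀ cos²(106° − 77°) = I₀ cos²(29°) = 0.765 I₀.
I₂ = I₁ cos²(149° − 106°) = 0.765 I₀ · cos²(43°) = 0.4092 I₀.
After rotation:
I₁ = I₀ cos²(106° − 77°) = I₀ cos²(29°) = 0.765 I₀.
Angle between axes 1 and 2: 78°. I₂ = 0.765 I₀ · cos²(78°) = 0.03307 I₀.
Ratio = 0.03307 / 0.4092 = 0.08082.

I_new/I_old ≈ 0.0808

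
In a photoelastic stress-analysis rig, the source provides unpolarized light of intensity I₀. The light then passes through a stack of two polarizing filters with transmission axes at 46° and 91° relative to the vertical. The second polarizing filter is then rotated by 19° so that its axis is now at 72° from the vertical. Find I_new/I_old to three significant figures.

I_new/I_old ≈ 1.62

Before rotation:
Unpolarized light through the first polarizer → I₁ = ½ I₀, now polarized at 46°.
I₂ = I₁ cos²(91° − 46°) = 0.5 I₀ · cos²(45°) = 0.25 I₀.
After rotation:
Unpolarized light through the first polarizer → I₁ = ½ I₀, now polarized at 46°.
I₂ = I₁ cos²(72° − 46°) = 0.5 I₀ · cos²(26°) = 0.4039 I₀.
Ratio = 0.4039 / 0.25 = 1.616.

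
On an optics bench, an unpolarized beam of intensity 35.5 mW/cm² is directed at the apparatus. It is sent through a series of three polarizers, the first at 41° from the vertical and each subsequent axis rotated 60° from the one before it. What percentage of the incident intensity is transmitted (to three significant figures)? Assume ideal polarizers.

Unpolarized light through the first polarizer → I₁ = 35.5 mW/cm²/2 = 17.75 mW/cm², polarized at 41°.
I₂ = I₁ · cos²(60°) = 17.75 · 0.25 = 4.438 mW/cm².
I₃ = I₂ · cos²(60°) = 4.438 · 0.25 = 1.109 mW/cm².
That is 3.125% of the incident intensity.

≈ 3.13%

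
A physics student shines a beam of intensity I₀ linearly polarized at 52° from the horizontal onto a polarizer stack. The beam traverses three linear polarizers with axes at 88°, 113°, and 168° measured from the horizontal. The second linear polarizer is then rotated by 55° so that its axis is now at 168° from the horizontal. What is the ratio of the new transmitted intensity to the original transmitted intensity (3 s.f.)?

I_new/I_old ≈ 0.112

Before rotation:
By Malus's law, I₁ = I₀ cos²(88° − 52°) = I₀ cos²(36°) = 0.6545 I₀.
I₂ = I₁ cos²(113° − 88°) = 0.6545 I₀ · cos²(25°) = 0.5376 I₀.
I₃ = I₂ cos²(168° − 113°) = 0.5376 I₀ · cos²(55°) = 0.1769 I₀.
After rotation:
I₁ = I₀ cos²(88° − 52°) = I₀ cos²(36°) = 0.6545 I₀.
I₂ = I₁ cos²(168° − 88°) = 0.6545 I₀ · cos²(80°) = 0.01974 I₀.
I₃ = I₂ cos²(168° − 168°) = 0.01974 I₀ · cos²(0°) = 0.01974 I₀.
Ratio = 0.01974 / 0.1769 = 0.1116.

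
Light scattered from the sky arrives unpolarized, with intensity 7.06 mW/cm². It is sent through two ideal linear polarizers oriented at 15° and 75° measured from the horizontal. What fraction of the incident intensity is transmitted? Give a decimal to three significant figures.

Unpolarized light through the first polarizer → I₁ = 7.06 mW/cm²/2 = 3.53 mW/cm², polarized at 15°.
I₂ = I₁ · cos²(60°) = 3.53 · 0.25 = 0.8825 mW/cm².
Transmitted fraction = 0.125.

I/I₀ ≈ 0.125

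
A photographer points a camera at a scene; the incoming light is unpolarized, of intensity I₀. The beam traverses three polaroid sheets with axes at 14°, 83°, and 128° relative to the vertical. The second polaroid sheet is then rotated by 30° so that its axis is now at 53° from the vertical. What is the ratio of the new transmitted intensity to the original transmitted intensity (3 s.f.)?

I_new/I_old ≈ 0.630

Before rotation:
Unpolarized light through the first polarizer → I₁ = ½ I₀, now polarized at 14°.
I₂ = I₁ cos²(83° − 14°) = 0.5 I₀ · cos²(69°) = 0.06421 I₀.
I₃ = I₂ cos²(128° − 83°) = 0.06421 I₀ · cos²(45°) = 0.03211 I₀.
After rotation:
Unpolarized light through the first polarizer → I₁ = ½ I₀, now polarized at 14°.
I₂ = I₁ cos²(53° − 14°) = 0.5 I₀ · cos²(39°) = 0.302 I₀.
I₃ = I₂ cos²(128° − 53°) = 0.302 I₀ · cos²(75°) = 0.02023 I₀.
Ratio = 0.02023 / 0.03211 = 0.63.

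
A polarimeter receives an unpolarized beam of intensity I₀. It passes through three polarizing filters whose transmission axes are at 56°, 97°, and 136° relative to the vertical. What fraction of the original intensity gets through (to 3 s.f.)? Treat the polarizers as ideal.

Unpolarized light through the first polarizer → I₁ = ½ I₀, now polarized at 56°.
I₂ = I₁ cos²(97° − 56°) = 0.5 I₀ · cos²(41°) = 0.2848 I₀.
I₃ = I₂ cos²(136° − 97°) = 0.2848 I₀ · cos²(39°) = 0.172 I₀.
Transmitted fraction = 0.172.

≈ 0.172 I₀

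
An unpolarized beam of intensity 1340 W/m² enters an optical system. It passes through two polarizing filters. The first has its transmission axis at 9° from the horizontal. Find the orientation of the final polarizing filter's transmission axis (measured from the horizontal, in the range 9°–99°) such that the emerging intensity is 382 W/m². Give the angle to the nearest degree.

θ ≈ 50°

Unpolarized light through the first polarizer → I₁ = ½ I₀, now polarized at 9°.
Target fraction: 382 / 1340 W/m² = 0.2851 of I₀.
Need I₂/I₀ = 0.2851, so cos²(θ − 9°) = 0.2851 / 0.5 = 0.5701.
θ − 9° = arccos(√0.5701) = 41.0°, giving θ ≈ 9 + 41.0 = 50.0°.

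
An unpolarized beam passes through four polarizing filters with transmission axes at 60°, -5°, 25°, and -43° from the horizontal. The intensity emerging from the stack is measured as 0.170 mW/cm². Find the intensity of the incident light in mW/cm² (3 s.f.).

I₀ ≈ 18.1 mW/cm²

Unpolarized light through the first polarizer → I₁ = ½ I₀, now polarized at 60°.
I₂ = I₁ cos²(-5° − 60°) = 0.5 I₀ · cos²(65°) = 0.0893 I₀.
I₃ = I₂ cos²(25° + 5°) = 0.0893 I₀ · cos²(30°) = 0.06698 I₀.
I₄ = I₃ cos²(-43° − 25°) = 0.06698 I₀ · cos²(68°) = 0.009399 I₀.
So 0.170 mW/cm² = 0.009399 I₀, giving I₀ = 0.170/0.009399 = 18.09 mW/cm².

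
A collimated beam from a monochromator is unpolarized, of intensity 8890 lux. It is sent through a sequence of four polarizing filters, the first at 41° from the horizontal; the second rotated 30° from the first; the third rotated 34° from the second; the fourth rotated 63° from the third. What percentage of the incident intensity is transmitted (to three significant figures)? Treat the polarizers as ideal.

≈ 5.31%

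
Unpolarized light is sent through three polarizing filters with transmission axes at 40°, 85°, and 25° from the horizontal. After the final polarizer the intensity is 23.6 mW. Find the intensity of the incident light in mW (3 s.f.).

I₀ ≈ 378 mW

Unpolarized light through the first polarizer → I₁ = ½ I₀, now polarized at 40°.
I₂ = I₁ cos²(85° − 40°) = 0.5 I₀ · cos²(45°) = 0.25 I₀.
I₃ = I₂ cos²(25° − 85°) = 0.25 I₀ · cos²(60°) = 0.0625 I₀.
So 23.6 mW = 0.0625 I₀, giving I₀ = 23.6/0.0625 = 377.6 mW.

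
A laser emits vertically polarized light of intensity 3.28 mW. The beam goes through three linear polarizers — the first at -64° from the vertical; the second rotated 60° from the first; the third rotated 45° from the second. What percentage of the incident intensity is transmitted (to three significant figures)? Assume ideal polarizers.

I₁ = 3.28 mW · cos²(64°) = 0.6303 mW.
I₂ = I₁ · cos²(60°) = 0.6303 · 0.25 = 0.1576 mW.
I₃ = I₂ · cos²(45°) = 0.1576 · 0.5 = 0.07879 mW.
That is 2.402% of the incident intensity.

≈ 2.40%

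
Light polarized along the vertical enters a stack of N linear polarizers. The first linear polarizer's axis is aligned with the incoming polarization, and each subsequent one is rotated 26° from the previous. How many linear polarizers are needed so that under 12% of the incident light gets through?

First polarizer is aligned with the polarization: full transmission.
Each further stage multiplies by cos²(26°) = 0.8078.
After N polarizers: T = 0.8078^(N−1). Require T < 0.12 ⇒ N−1 > ln(0.12)/ln(0.8078) = 9.94, so N−1 ≥ 10 and N = 11.
Check: N=11 gives T = 0.1184 < 0.12; N=10 gives T = 0.1465.

N = 11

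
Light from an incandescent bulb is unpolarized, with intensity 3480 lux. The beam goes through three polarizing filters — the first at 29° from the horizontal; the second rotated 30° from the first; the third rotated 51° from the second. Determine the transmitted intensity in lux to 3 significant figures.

Unpolarized light through the first polarizer → I₁ = 3480 lux/2 = 1740 lux, polarized at 29°.
I₂ = I₁ · cos²(30°) = 1740 · 0.75 = 1305 lux.
I₃ = I₂ · cos²(51°) = 1305 · 0.396 = 516.8 lux.

I ≈ 517 lux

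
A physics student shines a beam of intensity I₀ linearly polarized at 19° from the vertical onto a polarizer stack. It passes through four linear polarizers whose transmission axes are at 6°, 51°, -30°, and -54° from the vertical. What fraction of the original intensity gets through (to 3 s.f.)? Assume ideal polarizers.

I₁ = I₀ cos²(6° − 19°) = I₀ cos²(13°) = 0.9494 I₀.
I₂ = I₁ cos²(51° − 6°) = 0.9494 I₀ · cos²(45°) = 0.4747 I₀.
I₃ = I₂ cos²(-30° − 51°) = 0.4747 I₀ · cos²(81°) = 0.01162 I₀.
I₄ = I₃ cos²(-54° + 30°) = 0.01162 I₀ · cos²(24°) = 0.009695 I₀.
Transmitted fraction = 0.009695.

≈ 0.00969 I₀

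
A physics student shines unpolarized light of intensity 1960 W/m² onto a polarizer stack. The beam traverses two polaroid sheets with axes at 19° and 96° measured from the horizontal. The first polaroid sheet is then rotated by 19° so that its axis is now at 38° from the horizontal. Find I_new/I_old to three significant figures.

Before rotation:
Unpolarized light through the first polarizer → I₁ = ½ I₀, now polarized at 19°.
I₂ = I₁ cos²(96° − 19°) = 0.5 I₀ · cos²(77°) = 0.0253 I₀.
After rotation:
Unpolarized light through the first polarizer → I₁ = ½ I₀, now polarized at 38°.
I₂ = I₁ cos²(96° − 38°) = 0.5 I₀ · cos²(58°) = 0.1404 I₀.
Ratio = 0.1404 / 0.0253 = 5.549.

I_new/I_old ≈ 5.55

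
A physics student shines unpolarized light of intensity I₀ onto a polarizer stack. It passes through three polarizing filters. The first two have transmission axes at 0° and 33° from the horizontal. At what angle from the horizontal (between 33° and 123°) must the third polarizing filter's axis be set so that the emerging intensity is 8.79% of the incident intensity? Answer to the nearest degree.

Unpolarized light through the first polarizer → I₁ = ½ I₀, now polarized at 0°.
I₂ = I₁ cos²(33° − 0°) = 0.5 I₀ · cos²(33°) = 0.3517 I₀.
Need I₃/I₀ = 0.0879, so cos²(θ − 33°) = 0.0879 / 0.3517 = 0.2499.
θ − 33° = arccos(√0.2499) = 60.0°, giving θ ≈ 33 + 60.0 = 93.0°.

θ ≈ 93°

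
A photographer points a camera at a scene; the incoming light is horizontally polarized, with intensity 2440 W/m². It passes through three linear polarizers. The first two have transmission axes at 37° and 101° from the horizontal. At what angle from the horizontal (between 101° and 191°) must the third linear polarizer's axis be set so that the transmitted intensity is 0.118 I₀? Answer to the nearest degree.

θ ≈ 112°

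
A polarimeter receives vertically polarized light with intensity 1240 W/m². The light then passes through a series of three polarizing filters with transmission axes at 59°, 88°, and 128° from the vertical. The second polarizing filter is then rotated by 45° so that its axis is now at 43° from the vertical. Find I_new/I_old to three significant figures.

I_new/I_old ≈ 0.0156

Before rotation:
I₁ = I₀ cos²(59° − 0°) = I₀ cos²(59°) = 0.2653 I₀.
I₂ = I₁ cos²(88° − 59°) = 0.2653 I₀ · cos²(29°) = 0.2029 I₀.
I₃ = I₂ cos²(128° − 88°) = 0.2029 I₀ · cos²(40°) = 0.1191 I₀.
After rotation:
I₁ = I₀ cos²(59° − 0°) = I₀ cos²(59°) = 0.2653 I₀.
I₂ = I₁ cos²(43° − 59°) = 0.2653 I₀ · cos²(16°) = 0.2451 I₀.
I₃ = I₂ cos²(128° − 43°) = 0.2451 I₀ · cos²(85°) = 0.001862 I₀.
Ratio = 0.001862 / 0.1191 = 0.01564.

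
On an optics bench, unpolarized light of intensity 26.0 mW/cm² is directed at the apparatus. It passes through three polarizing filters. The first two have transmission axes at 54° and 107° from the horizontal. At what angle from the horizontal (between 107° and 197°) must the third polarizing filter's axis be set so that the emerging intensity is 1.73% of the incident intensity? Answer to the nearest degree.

Unpolarized light through the first polarizer → I₁ = ½ I₀, now polarized at 54°.
I₂ = I₁ cos²(107° − 54°) = 0.5 I₀ · cos²(53°) = 0.1811 I₀.
Need I₃/I₀ = 0.0173, so cos²(θ − 107°) = 0.0173 / 0.1811 = 0.09553.
θ − 107° = arccos(√0.09553) = 72.0°, giving θ ≈ 107 + 72.0 = 179.0°.

θ ≈ 179°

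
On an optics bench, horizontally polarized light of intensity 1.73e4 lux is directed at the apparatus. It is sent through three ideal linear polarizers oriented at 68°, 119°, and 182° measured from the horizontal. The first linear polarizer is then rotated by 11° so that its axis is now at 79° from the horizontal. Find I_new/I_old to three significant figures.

I_new/I_old ≈ 0.384

Before rotation:
By Malus's law, I₁ = I₀ cos²(68° − 0°) = I₀ cos²(68°) = 0.1403 I₀.
I₂ = I₁ cos²(119° − 68°) = 0.1403 I₀ · cos²(51°) = 0.05558 I₀.
I₃ = I₂ cos²(182° − 119°) = 0.05558 I₀ · cos²(63°) = 0.01145 I₀.
After rotation:
I₁ = I₀ cos²(79° − 0°) = I₀ cos²(79°) = 0.03641 I₀.
I₂ = I₁ cos²(119° − 79°) = 0.03641 I₀ · cos²(40°) = 0.02137 I₀.
I₃ = I₂ cos²(182° − 119°) = 0.02137 I₀ · cos²(63°) = 0.004404 I₀.
Ratio = 0.004404 / 0.01145 = 0.3844.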